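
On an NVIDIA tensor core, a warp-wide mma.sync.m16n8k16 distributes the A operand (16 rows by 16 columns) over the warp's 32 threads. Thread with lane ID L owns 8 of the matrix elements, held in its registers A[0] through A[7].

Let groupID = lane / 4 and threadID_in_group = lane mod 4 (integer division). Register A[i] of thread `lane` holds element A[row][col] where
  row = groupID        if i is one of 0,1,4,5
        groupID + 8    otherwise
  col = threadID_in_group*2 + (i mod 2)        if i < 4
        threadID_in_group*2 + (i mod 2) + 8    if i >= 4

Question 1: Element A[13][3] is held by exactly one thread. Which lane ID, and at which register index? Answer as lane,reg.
21,3

r=13→G=5,rhi=1  c=3→chi=0,T=1,p=1
L=5*4+1=21  i=0*4+1*2+1=3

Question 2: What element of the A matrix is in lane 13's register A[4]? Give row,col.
3,10

L=13->g=13>>2=3, t=13&3=1
[4]->row 3+0=3  col 1·2+0+8=10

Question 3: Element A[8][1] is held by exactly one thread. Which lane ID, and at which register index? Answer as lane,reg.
r:8=>grp=0,rB=1  c:1=>cB=0,tig=0,lo=1
L=0*4+0=0  i=0*4+1*2+1=3

0,3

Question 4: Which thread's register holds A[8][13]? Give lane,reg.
2,7

r=8→G=0,rhi=1  c=13→chi=1,T=2,p=1
L=0*4+2=2  i=1*4+1*2+1=7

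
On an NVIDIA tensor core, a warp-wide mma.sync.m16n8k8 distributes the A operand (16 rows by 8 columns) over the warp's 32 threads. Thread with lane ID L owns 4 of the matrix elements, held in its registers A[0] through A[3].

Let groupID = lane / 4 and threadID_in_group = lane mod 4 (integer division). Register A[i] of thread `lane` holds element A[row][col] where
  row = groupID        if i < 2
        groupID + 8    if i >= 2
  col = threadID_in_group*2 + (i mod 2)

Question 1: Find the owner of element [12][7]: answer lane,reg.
r=12->g=4,rb=1  c=7->t=3,b0=1
L=4*4+3=19  i=1*2+1=3

19,3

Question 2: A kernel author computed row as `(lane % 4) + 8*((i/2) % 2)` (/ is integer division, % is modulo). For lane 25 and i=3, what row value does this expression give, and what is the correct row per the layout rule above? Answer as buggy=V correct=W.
buggy=9 correct=14

`(lane % 4) + 8*((i/2) % 2)`[25,3]⇒9
lane 25: gr=6 (25/4), th=1 (25%4)
i=3: r=6+8=14, c=1*2+1=3
row: 9 vs 14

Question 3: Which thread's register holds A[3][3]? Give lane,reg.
13,1

r=3⇒gr=3,Rb=0  c=3⇒th=1,odd=1
L=3*4+1=13  i=0*2+1=1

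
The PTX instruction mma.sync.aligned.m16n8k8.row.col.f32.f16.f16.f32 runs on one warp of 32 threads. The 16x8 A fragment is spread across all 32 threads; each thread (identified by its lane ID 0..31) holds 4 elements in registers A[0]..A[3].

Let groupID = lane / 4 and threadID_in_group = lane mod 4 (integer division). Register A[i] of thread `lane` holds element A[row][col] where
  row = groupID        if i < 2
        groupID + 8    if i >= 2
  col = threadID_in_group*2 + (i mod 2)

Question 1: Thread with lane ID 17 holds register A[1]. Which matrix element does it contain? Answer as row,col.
4,3

lane 17->17/4=4, 17 mod 4=1
i=1  r:4+0->4  c:2·1+1->3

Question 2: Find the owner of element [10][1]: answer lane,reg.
r: 10->gid=2,r8=1  c: 1->tid=0,i&1=1
L=2*4+0=8  i=1*2+1=3

8,3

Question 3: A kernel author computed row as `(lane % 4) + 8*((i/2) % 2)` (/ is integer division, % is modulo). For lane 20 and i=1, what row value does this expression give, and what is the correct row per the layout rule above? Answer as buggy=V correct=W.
`(lane % 4) + 8*((i/2) % 2)`[20,1]->0
20: g=5,t=0
[1] (5+0,0*2+1) = (5,1)
row: 0 vs 5

buggy=0 correct=5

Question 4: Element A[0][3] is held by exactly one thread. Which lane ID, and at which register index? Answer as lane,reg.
1,1

r=0->g=0,rb=0  c=3->t=1,b0=1
L=0*4+1=1  i=0*2+1=1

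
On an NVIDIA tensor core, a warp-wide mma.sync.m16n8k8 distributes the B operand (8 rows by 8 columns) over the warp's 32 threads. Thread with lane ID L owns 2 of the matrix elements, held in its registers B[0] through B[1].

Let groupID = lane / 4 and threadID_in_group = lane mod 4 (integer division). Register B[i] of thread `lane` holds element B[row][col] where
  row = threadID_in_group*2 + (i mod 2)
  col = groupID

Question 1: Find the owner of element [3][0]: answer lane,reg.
c:0=>grp=0  r:3=>tig=1,lo=1
L=0*4+1=1  i=1=1

1,1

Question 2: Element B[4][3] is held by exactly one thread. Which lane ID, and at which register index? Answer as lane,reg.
c=3->g=3  r=4->t=2,b0=0
L=3*4+2=14  i=0=0

14,0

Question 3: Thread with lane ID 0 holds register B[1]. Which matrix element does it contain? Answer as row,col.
1,0

0: grp=0,tig=0
[1] (0*2+1,0) = (1,0)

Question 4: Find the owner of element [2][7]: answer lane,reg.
29,0

c:7=>grp=7  r:2=>tig=1,lo=0
L=7*4+1=29  i=0=0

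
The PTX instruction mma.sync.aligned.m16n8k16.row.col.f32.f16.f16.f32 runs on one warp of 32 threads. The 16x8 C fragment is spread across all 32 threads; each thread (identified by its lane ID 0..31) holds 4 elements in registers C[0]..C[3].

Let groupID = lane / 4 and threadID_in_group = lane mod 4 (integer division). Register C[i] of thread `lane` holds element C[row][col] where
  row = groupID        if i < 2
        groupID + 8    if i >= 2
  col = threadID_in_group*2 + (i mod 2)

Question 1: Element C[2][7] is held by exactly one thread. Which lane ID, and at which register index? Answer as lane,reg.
11,1

r=2->g=2,rb=0  c=7->t=3,b0=1
L=2*4+3=11  i=0*2+1=1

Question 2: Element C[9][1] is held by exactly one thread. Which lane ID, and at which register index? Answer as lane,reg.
r: 9->gid=1,r8=1  c: 1->tid=0,i&1=1
L=1*4+0=4  i=1*2+1=3

4,3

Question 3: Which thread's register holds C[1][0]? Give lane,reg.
4,0

r=1->g=1,rb=0  c=0->t=0,b0=0
L=1*4+0=4  i=0*2+0=0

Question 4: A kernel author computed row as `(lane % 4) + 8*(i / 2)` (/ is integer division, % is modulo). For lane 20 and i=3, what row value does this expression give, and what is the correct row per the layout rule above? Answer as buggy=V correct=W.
`(lane % 4) + 8*(i / 2)`[20,3]->8
L=20->gid=20>>2=5, tid=20&3=0
[3]->row 5+8=13  col 0·2+1=1
row: 8 vs 13

buggy=8 correct=13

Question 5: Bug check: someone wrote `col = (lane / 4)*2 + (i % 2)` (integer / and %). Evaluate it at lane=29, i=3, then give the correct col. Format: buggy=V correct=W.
buggy=15 correct=3

`(lane / 4)*2 + (i % 2)`[29,3]→15
L=29→G=29>>2=7, T=29&3=1
[3]→row 7+8=15  col 1·2+1=3
col: 15 vs 3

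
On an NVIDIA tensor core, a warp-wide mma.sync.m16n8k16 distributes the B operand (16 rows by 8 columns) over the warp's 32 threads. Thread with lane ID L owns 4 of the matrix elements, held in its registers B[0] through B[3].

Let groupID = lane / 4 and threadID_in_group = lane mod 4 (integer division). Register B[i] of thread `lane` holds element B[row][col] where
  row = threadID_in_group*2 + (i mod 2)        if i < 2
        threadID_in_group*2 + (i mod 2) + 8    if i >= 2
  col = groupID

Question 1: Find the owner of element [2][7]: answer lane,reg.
c=7⇒gr=7  r=2⇒Rb=0,th=1,odd=0
L=7*4+1=29  i=0*2+0=0

29,0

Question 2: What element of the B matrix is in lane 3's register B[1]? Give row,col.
L=3->gid=3>>2=0, tid=3&3=3
[1]->row 3·2+1+0=7  col gid=0

7,0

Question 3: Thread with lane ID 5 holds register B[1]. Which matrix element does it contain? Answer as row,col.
3,1

lane 5⇒5/4=1, 5 mod 4=1
i=1  r:2·1+1+0⇒3  c:1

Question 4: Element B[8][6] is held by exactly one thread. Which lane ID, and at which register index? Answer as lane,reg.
c=6→G=6  r=8→rhi=1,T=0,p=0
L=6*4+0=24  i=1*2+0=2

24,2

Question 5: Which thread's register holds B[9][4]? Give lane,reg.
c=4->g=4  r=9->rb=1,t=0,b0=1
L=4*4+0=16  i=1*2+1=3

16,3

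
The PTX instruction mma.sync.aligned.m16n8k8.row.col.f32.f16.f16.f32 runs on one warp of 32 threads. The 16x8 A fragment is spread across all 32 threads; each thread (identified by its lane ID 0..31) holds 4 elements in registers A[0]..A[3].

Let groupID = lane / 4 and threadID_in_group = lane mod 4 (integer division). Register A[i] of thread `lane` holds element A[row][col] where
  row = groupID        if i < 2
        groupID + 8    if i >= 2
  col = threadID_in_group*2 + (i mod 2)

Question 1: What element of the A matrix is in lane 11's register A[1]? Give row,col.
lane 11: gid=2 (11/4), tid=3 (11%4)
i=1: r=2+0=2, c=3*2+1=7

2,7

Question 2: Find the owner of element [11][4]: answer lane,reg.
14,2

r=11->g=3,rb=1  c=4->t=2,b0=0
L=3*4+2=14  i=1*2+0=2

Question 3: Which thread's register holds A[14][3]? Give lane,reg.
r=14⇒gr=6,Rb=1  c=3⇒th=1,odd=1
L=6*4+1=25  i=1*2+1=3

25,3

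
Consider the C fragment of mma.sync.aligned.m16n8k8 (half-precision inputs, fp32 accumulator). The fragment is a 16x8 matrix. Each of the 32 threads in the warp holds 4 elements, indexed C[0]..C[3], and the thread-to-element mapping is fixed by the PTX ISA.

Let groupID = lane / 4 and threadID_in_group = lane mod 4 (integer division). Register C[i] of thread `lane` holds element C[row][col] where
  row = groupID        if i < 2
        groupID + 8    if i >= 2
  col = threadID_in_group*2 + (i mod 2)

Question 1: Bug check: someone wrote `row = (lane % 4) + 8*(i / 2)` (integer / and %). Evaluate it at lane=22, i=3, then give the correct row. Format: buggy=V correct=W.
`(lane % 4) + 8*(i / 2)`[22,3]→10
L=22→G=22>>2=5, T=22&3=2
[3]→row 5+8=13  col 2·2+1=5
row: 10 vs 13

buggy=10 correct=13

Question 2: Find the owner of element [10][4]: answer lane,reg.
r=10→G=2,rhi=1  c=4→T=2,p=0
L=2*4+2=10  i=1*2+0=2

10,2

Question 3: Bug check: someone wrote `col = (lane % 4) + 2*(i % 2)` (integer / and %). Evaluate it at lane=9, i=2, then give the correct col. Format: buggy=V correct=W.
`(lane % 4) + 2*(i % 2)`[9,2]->1
L=9->gid=9>>2=2, tid=9&3=1
[2]->row 2+8=10  col 1·2+0=2
col: 1 vs 2

buggy=1 correct=2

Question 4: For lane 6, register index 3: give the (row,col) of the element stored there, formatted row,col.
L=6->g=6>>2=1, t=6&3=2
[3]->row 1+8=9  col 2·2+1=5

9,5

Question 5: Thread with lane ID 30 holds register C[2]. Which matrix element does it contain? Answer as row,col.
lane 30→30/4=7, 30 mod 4=2
i=2  r:7+8→15  c:2·2+0→4

15,4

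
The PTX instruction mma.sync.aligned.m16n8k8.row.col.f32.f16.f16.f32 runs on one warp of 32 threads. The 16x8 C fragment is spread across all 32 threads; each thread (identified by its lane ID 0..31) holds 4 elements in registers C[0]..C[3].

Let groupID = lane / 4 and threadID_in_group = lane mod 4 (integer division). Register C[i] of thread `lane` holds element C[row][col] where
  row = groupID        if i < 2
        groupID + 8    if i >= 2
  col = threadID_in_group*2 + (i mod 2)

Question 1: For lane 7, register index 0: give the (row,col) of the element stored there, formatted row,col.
L=7->g=7>>2=1, t=7&3=3
[0]->row 1+0=1  col 3·2+0=6

1,6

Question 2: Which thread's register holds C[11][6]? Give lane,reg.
15,2

r: 11->gid=3,r8=1  c: 6->tid=3,i&1=0
L=3*4+3=15  i=1*2+0=2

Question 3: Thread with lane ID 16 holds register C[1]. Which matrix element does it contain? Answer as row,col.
lane 16: gr=4 (16/4), th=0 (16%4)
i=1: r=4+0=4, c=0*2+1=1

4,1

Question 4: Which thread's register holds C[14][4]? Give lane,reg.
26,2

r=14->g=6,rb=1  c=4->t=2,b0=0
L=6*4+2=26  i=1*2+0=2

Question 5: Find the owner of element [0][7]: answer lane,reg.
3,1

r:0=>grp=0,rB=0  c:7=>tig=3,lo=1
L=0*4+3=3  i=0*2+1=1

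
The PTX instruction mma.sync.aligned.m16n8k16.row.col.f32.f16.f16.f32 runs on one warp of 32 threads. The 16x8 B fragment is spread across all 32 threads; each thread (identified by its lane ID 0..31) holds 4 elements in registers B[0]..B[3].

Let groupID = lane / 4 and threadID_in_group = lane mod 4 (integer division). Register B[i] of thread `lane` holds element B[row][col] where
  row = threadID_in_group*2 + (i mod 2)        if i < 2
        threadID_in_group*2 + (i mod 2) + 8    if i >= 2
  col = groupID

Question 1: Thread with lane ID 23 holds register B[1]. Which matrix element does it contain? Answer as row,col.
23: gr=5,th=3
[1] (3*2+1+0,5) = (7,5)

7,5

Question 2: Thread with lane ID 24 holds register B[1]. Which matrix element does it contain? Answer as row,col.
1,6

L=24->g=24>>2=6, t=24&3=0
[1]->row 0·2+1+0=1  col g=6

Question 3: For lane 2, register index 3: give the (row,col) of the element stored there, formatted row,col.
lane 2→2/4=0, 2 mod 4=2
i=3  r:2·2+1+8→13  c:0

13,0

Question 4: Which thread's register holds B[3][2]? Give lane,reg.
c=2->g=2  r=3->rb=0,t=1,b0=1
L=2*4+1=9  i=0*2+1=1

9,1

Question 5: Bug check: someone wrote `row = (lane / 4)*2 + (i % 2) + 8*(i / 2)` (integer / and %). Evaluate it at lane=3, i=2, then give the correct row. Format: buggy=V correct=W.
`(lane / 4)*2 + (i % 2) + 8*(i / 2)`[3,2]→8
L=3→G=3>>2=0, T=3&3=3
[2]→row 3·2+0+8=14  col G=0
row: 8 vs 14

buggy=8 correct=14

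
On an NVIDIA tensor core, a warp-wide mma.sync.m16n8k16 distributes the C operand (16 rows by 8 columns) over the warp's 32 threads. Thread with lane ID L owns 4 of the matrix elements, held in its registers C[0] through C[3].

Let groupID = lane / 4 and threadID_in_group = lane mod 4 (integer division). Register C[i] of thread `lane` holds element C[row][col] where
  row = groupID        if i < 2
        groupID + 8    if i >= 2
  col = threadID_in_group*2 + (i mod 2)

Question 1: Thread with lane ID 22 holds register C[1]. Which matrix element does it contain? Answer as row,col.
22: G=5,T=2
[1] (5+0,2*2+1) = (5,5)

5,5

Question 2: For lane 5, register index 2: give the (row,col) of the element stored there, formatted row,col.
9,2

5: gr=1,th=1
[2] (1+8,1*2+0) = (9,2)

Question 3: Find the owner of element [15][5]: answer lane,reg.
30,3

r=15→G=7,rhi=1  c=5→T=2,p=1
L=7*4+2=30  i=1*2+1=3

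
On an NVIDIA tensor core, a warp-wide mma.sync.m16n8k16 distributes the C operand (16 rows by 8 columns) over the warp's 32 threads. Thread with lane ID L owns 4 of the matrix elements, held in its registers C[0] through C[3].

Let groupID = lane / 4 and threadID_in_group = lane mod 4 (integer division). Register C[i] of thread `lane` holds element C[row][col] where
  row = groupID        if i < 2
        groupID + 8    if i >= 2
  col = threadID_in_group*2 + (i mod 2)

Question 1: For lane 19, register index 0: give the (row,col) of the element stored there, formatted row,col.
4,6

lane 19: gr=4 (19/4), th=3 (19%4)
i=0: r=4+0=4, c=3*2+0=6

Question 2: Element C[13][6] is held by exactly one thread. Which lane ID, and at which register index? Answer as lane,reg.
r:13=>grp=5,rB=1  c:6=>tig=3,lo=0
L=5*4+3=23  i=1*2+0=2

23,2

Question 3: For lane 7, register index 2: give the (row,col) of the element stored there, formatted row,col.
7: gr=1,th=3
[2] (1+8,3*2+0) = (9,6)

9,6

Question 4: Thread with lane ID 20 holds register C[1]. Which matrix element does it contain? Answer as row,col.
20: gr=5,th=0
[1] (5+0,0*2+1) = (5,1)

5,1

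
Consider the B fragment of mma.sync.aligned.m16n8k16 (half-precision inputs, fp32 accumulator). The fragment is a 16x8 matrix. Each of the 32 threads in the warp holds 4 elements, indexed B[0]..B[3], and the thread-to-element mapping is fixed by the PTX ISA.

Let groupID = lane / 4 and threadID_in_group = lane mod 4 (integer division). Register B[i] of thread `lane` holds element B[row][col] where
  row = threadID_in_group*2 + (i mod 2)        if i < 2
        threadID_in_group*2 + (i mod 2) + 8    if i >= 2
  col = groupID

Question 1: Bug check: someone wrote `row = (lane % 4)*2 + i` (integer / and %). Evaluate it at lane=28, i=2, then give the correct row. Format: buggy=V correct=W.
`(lane % 4)*2 + i`[28,2]->2
lane 28: gid=7 (28/4), tid=0 (28%4)
i=2: r=0*2+0+8=8, c=gid=7
row: 2 vs 8

buggy=2 correct=8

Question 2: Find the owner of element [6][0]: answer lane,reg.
3,0

c=0⇒gr=0  r=6⇒Rb=0,th=3,odd=0
L=0*4+3=3  i=0*2+0=0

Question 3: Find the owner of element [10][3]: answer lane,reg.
c=3→G=3  r=10→rhi=1,T=1,p=0
L=3*4+1=13  i=1*2+0=2

13,2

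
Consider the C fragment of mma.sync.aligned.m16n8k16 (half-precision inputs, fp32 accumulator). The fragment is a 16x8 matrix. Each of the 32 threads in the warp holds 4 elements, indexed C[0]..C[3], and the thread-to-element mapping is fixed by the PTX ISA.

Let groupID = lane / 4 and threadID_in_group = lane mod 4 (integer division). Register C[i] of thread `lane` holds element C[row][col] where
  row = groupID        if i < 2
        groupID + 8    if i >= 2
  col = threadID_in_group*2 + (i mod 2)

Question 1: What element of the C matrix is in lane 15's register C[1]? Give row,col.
15: g=3,t=3
[1] (3+0,3*2+1) = (3,7)

3,7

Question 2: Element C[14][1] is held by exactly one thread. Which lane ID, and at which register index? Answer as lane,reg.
24,3

r=14->g=6,rb=1  c=1->t=0,b0=1
L=6*4+0=24  i=1*2+1=3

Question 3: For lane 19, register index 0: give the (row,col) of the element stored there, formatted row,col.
L=19=>grp=19>>2=4, tig=19&3=3
[0]=>row 4+0=4  col 3·2+0=6

4,6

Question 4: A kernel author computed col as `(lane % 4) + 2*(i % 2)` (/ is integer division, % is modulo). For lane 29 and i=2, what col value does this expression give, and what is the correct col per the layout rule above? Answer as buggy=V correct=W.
buggy=1 correct=2

`(lane % 4) + 2*(i % 2)`[29,2]→1
29: G=7,T=1
[2] (7+8,1*2+0) = (15,2)
col: 1 vs 2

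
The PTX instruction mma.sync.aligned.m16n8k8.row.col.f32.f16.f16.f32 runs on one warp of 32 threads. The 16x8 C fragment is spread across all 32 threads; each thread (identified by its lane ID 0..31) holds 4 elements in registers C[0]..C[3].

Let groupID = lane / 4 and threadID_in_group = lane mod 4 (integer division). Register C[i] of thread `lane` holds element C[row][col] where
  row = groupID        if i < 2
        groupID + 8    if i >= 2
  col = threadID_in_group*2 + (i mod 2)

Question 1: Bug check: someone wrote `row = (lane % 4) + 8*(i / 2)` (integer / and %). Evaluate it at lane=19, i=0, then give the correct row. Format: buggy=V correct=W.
`(lane % 4) + 8*(i / 2)`[19,0]->3
lane 19->19/4=4, 19 mod 4=3
i=0  r:4+0->4  c:2·3+0->6
row: 3 vs 4

buggy=3 correct=4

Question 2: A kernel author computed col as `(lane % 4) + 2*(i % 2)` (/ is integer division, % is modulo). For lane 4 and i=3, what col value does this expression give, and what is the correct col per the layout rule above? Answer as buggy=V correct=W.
buggy=2 correct=1

`(lane % 4) + 2*(i % 2)`[4,3]→2
4: G=1,T=0
[3] (1+8,0*2+1) = (9,1)
col: 2 vs 1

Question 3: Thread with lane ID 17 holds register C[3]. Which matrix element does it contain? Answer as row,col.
12,3

17: g=4,t=1
[3] (4+8,1*2+1) = (12,3)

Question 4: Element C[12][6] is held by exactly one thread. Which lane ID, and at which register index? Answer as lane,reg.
r=12->g=4,rb=1  c=6->t=3,b0=0
L=4*4+3=19  i=1*2+0=2

19,2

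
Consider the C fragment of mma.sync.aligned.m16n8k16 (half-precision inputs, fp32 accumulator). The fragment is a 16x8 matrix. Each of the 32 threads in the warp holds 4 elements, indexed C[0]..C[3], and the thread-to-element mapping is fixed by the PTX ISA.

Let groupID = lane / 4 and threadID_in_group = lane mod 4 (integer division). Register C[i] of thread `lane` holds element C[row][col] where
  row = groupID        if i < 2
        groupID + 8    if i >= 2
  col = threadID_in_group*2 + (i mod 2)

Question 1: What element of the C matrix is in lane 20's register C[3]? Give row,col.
13,1

lane 20: gr=5 (20/4), th=0 (20%4)
i=3: r=5+8=13, c=0*2+1=1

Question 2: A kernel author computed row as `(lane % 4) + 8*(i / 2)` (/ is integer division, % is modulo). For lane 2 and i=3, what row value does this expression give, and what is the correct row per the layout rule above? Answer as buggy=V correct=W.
buggy=10 correct=8

`(lane % 4) + 8*(i / 2)`[2,3]=>10
2: grp=0,tig=2
[3] (0+8,2*2+1) = (8,5)
row: 10 vs 8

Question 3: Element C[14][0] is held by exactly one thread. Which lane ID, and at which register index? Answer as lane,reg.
24,2

r: 14->gid=6,r8=1  c: 0->tid=0,i&1=0
L=6*4+0=24  i=1*2+0=2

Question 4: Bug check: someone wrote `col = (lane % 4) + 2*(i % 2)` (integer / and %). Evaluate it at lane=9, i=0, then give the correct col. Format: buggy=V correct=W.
`(lane % 4) + 2*(i % 2)`[9,0]->1
lane 9: gid=2 (9/4), tid=1 (9%4)
i=0: r=2+0=2, c=1*2+0=2
col: 1 vs 2

buggy=1 correct=2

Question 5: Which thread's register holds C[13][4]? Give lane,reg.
22,2

r=13->g=5,rb=1  c=4->t=2,b0=0
L=5*4+2=22  i=1*2+0=2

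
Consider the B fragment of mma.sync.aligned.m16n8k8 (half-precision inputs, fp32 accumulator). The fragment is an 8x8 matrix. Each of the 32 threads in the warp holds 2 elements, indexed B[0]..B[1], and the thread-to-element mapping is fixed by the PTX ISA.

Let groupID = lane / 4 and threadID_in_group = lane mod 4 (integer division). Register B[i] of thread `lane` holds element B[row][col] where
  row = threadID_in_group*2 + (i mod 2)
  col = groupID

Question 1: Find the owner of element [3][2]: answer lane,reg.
c: 2->gid=2  r: 3->tid=1,i&1=1
L=2*4+1=9  i=1=1

9,1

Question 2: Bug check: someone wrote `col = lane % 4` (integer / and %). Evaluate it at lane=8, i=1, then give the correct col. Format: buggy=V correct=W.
`lane % 4`[8,1]=>0
lane 8=>8/4=2, 8 mod 4=0
i=1  r:2·0+1=>1  c:2
col: 0 vs 2

buggy=0 correct=2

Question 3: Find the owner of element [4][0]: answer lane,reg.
c=0→G=0  r=4→T=2,p=0
L=0*4+2=2  i=0=0

2,0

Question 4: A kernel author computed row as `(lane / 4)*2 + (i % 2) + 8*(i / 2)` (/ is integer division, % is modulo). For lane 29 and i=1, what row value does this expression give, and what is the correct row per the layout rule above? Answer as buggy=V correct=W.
buggy=15 correct=3

`(lane / 4)*2 + (i % 2) + 8*(i / 2)`[29,1]->15
29: g=7,t=1
[1] (1*2+1,7) = (3,7)
row: 15 vs 3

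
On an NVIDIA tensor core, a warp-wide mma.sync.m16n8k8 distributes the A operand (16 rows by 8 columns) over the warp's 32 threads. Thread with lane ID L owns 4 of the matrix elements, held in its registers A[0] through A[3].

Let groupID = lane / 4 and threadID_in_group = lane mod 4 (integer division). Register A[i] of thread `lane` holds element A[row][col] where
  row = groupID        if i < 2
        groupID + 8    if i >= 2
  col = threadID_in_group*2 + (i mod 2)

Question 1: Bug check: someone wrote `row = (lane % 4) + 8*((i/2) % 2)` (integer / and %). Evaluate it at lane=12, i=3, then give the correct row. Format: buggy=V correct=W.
buggy=8 correct=11

`(lane % 4) + 8*((i/2) % 2)`[12,3]⇒8
lane 12⇒12/4=3, 12 mod 4=0
i=3  r:3+8⇒11  c:2·0+1⇒1
row: 8 vs 11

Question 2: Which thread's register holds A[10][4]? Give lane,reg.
r=10→G=2,rhi=1  c=4→T=2,p=0
L=2*4+2=10  i=1*2+0=2

10,2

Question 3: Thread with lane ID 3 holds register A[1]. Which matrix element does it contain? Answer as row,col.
lane 3: grp=0 (3/4), tig=3 (3%4)
i=1: r=0+0=0, c=3*2+1=7

0,7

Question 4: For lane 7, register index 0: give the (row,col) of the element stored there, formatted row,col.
1,6

7: g=1,t=3
[0] (1+0,3*2+0) = (1,6)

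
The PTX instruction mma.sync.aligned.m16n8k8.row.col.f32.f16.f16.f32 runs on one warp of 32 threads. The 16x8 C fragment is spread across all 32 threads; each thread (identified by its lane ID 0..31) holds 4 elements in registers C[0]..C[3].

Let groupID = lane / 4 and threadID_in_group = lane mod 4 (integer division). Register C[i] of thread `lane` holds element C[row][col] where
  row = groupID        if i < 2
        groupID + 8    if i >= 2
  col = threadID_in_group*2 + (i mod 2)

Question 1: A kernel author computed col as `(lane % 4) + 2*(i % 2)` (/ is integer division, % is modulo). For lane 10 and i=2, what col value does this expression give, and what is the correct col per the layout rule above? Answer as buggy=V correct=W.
`(lane % 4) + 2*(i % 2)`[10,2]->2
L=10->g=10>>2=2, t=10&3=2
[2]->row 2+8=10  col 2·2+0=4
col: 2 vs 4

buggy=2 correct=4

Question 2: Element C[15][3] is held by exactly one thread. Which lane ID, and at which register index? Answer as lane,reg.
r:15=>grp=7,rB=1  c:3=>tig=1,lo=1
L=7*4+1=29  i=1*2+1=3

29,3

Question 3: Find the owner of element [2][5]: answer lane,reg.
r:2=>grp=2,rB=0  c:5=>tig=2,lo=1
L=2*4+2=10  i=0*2+1=1

10,1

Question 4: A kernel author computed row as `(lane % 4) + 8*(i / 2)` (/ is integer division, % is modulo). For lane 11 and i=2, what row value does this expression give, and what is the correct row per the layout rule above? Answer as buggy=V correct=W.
buggy=11 correct=10

`(lane % 4) + 8*(i / 2)`[11,2]⇒11
11: gr=2,th=3
[2] (2+8,3*2+0) = (10,6)
row: 11 vs 10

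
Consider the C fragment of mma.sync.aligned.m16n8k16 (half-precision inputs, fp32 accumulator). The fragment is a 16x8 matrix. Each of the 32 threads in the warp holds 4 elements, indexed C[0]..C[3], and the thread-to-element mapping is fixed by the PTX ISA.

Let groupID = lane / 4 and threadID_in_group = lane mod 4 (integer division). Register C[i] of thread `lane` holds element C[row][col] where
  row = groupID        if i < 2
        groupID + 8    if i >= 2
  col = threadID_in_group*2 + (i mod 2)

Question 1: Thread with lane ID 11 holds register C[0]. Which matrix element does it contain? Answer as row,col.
L=11->gid=11>>2=2, tid=11&3=3
[0]->row 2+0=2  col 3·2+0=6

2,6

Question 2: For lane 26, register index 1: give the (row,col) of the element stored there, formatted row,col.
6,5

lane 26: gr=6 (26/4), th=2 (26%4)
i=1: r=6+0=6, c=2*2+1=5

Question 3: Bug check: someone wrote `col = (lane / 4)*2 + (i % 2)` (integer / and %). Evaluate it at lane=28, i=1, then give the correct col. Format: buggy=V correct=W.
`(lane / 4)*2 + (i % 2)`[28,1]->15
lane 28->28/4=7, 28 mod 4=0
i=1  r:7+0->7  c:2·0+1->1
col: 15 vs 1

buggy=15 correct=1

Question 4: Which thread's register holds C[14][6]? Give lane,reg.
r=14→G=6,rhi=1  c=6→T=3,p=0
L=6*4+3=27  i=1*2+0=2

27,2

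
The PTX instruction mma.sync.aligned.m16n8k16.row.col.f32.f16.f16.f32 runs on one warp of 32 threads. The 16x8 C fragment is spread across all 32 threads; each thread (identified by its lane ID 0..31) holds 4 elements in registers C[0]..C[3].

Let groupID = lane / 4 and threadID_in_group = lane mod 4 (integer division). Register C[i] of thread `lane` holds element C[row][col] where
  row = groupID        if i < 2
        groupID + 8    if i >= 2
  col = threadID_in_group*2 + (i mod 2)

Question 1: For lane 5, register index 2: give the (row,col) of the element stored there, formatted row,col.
9,2

lane 5: g=1 (5/4), t=1 (5%4)
i=2: r=1+8=9, c=1*2+0=2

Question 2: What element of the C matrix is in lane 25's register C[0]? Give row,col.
6,2

lane 25: grp=6 (25/4), tig=1 (25%4)
i=0: r=6+0=6, c=1*2+0=2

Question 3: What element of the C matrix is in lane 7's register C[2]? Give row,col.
9,6

7: g=1,t=3
[2] (1+8,3*2+0) = (9,6)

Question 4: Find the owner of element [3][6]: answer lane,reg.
15,0

r=3→G=3,rhi=0  c=6→T=3,p=0
L=3*4+3=15  i=0*2+0=0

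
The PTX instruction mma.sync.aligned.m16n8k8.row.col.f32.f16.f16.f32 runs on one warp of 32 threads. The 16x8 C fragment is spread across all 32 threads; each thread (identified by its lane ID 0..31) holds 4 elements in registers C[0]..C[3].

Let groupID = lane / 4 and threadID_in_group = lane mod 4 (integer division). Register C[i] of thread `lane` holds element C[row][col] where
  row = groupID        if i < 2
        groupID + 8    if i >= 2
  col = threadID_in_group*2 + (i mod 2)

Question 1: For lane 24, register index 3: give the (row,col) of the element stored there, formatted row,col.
lane 24⇒24/4=6, 24 mod 4=0
i=3  r:6+8⇒14  c:2·0+1⇒1

14,1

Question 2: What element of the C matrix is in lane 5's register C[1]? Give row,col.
L=5->g=5>>2=1, t=5&3=1
[1]->row 1+0=1  col 1·2+1=3

1,3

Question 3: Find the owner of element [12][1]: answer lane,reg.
r:12=>grp=4,rB=1  c:1=>tig=0,lo=1
L=4*4+0=16  i=1*2+1=3

16,3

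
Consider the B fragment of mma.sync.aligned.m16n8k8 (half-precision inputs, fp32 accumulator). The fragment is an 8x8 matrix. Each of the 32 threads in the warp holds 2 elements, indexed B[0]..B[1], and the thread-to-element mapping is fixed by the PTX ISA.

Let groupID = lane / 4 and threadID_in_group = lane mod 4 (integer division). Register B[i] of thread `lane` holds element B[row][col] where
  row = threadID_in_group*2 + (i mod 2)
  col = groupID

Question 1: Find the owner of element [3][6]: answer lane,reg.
c=6⇒gr=6  r=3⇒th=1,odd=1
L=6*4+1=25  i=1=1

25,1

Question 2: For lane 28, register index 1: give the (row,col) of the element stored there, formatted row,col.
1,7

lane 28=>28/4=7, 28 mod 4=0
i=1  r:2·0+1=>1  c:7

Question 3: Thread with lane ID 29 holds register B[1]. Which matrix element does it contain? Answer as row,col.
lane 29: G=7 (29/4), T=1 (29%4)
i=1: r=1*2+1=3, c=G=7

3,7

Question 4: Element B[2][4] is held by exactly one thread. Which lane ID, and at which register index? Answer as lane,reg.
17,0

c: 4->gid=4  r: 2->tid=1,i&1=0
L=4*4+1=17  i=0=0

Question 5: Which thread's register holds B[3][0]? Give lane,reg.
1,1

c=0->g=0  r=3->t=1,b0=1
L=0*4+1=1  i=1=1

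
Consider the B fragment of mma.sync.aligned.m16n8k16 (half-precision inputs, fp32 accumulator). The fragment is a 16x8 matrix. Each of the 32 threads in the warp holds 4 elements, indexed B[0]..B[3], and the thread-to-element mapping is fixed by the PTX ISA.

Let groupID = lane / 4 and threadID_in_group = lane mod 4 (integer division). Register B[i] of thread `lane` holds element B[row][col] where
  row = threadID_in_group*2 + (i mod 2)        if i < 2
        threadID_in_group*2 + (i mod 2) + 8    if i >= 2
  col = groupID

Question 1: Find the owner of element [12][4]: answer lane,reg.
c:4=>grp=4  r:12=>rB=1,tig=2,lo=0
L=4*4+2=18  i=1*2+0=2

18,2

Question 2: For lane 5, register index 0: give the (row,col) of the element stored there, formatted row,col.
5: gr=1,th=1
[0] (1*2+0+0,1) = (2,1)

2,1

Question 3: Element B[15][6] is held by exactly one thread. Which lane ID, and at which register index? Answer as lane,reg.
27,3

c: 6->gid=6  r: 15->r8=1,tid=3,i&1=1
L=6*4+3=27  i=1*2+1=3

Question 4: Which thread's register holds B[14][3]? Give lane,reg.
c: 3->gid=3  r: 14->r8=1,tid=3,i&1=0
L=3*4+3=15  i=1*2+0=2

15,2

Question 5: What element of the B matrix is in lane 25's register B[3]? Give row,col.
11,6

L=25→G=25>>2=6, T=25&3=1
[3]→row 1·2+1+8=11  col G=6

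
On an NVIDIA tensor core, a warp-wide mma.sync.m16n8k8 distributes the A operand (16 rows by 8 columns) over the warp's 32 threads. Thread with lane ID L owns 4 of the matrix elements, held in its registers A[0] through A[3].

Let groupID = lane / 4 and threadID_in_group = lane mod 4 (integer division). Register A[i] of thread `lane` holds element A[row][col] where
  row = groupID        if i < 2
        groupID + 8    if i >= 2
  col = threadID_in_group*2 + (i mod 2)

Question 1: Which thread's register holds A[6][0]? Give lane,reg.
24,0

r=6->g=6,rb=0  c=0->t=0,b0=0
L=6*4+0=24  i=0*2+0=0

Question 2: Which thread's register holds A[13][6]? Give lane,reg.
23,2

r=13->g=5,rb=1  c=6->t=3,b0=0
L=5*4+3=23  i=1*2+0=2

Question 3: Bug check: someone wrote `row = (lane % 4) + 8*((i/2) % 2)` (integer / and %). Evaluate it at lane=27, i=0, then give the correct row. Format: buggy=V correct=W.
buggy=3 correct=6

`(lane % 4) + 8*((i/2) % 2)`[27,0]->3
lane 27->27/4=6, 27 mod 4=3
i=0  r:6+0->6  c:2·3+0->6
row: 3 vs 6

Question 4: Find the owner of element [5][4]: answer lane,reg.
r=5⇒gr=5,Rb=0  c=4⇒th=2,odd=0
L=5*4+2=22  i=0*2+0=0

22,0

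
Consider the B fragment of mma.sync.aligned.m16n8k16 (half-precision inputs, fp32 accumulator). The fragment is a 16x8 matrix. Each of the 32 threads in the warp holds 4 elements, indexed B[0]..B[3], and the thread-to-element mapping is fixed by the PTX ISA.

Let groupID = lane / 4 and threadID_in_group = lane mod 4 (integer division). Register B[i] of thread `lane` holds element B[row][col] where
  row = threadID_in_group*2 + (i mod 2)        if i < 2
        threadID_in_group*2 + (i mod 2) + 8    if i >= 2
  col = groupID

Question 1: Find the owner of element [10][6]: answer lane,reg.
25,2

c=6⇒gr=6  r=10⇒Rb=1,th=1,odd=0
L=6*4+1=25  i=1*2+0=2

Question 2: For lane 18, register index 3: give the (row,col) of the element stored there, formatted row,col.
lane 18: G=4 (18/4), T=2 (18%4)
i=3: r=2*2+1+8=13, c=G=4

13,4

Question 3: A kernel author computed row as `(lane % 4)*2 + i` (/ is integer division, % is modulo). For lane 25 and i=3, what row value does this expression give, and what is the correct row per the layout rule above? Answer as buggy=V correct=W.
buggy=5 correct=11

`(lane % 4)*2 + i`[25,3]→5
25: G=6,T=1
[3] (1*2+1+8,6) = (11,6)
row: 5 vs 11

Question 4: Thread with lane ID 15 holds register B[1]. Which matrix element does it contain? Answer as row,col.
15: gid=3,tid=3
[1] (3*2+1+0,3) = (7,3)

7,3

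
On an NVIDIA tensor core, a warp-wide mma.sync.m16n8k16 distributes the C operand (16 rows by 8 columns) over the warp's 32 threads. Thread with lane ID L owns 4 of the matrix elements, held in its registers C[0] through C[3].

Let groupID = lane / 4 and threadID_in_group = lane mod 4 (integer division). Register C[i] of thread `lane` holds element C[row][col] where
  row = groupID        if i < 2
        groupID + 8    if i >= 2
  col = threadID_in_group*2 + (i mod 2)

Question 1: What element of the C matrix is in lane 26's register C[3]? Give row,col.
14,5

L=26->g=26>>2=6, t=26&3=2
[3]->row 6+8=14  col 2·2+1=5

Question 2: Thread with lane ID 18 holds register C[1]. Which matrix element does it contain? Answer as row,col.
4,5

lane 18: g=4 (18/4), t=2 (18%4)
i=1: r=4+0=4, c=2*2+1=5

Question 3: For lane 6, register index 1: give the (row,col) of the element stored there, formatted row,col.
lane 6⇒6/4=1, 6 mod 4=2
i=1  r:1+0⇒1  c:2·2+1⇒5

1,5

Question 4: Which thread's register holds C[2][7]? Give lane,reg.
r=2->g=2,rb=0  c=7->t=3,b0=1
L=2*4+3=11  i=0*2+1=1

11,1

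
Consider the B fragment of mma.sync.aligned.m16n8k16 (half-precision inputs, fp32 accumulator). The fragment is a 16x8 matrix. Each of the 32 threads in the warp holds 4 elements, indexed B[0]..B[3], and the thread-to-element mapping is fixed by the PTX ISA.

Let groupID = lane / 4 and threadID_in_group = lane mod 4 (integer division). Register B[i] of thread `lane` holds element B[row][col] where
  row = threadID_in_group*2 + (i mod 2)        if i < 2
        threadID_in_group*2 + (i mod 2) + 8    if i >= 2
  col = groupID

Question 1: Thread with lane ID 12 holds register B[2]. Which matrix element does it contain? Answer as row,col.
12: gr=3,th=0
[2] (0*2+0+8,3) = (8,3)

8,3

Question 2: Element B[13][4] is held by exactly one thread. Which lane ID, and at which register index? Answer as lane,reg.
18,3

c: 4->gid=4  r: 13->r8=1,tid=2,i&1=1
L=4*4+2=18  i=1*2+1=3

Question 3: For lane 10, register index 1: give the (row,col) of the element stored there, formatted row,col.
lane 10: gid=2 (10/4), tid=2 (10%4)
i=1: r=2*2+1+0=5, c=gid=2

5,2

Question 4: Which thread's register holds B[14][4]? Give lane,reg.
c=4→G=4  r=14→rhi=1,T=3,p=0
L=4*4+3=19  i=1*2+0=2

19,2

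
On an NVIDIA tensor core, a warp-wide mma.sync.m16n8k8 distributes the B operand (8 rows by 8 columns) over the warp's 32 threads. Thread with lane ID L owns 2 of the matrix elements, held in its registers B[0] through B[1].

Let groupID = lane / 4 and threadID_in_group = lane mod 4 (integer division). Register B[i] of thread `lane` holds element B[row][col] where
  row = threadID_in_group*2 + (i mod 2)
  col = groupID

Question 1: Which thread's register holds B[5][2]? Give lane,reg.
c=2->g=2  r=5->t=2,b0=1
L=2*4+2=10  i=1=1

10,1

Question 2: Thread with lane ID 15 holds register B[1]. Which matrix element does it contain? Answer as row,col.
lane 15->15/4=3, 15 mod 4=3
i=1  r:2·3+1->7  c:3

7,3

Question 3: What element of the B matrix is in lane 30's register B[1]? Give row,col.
30: gr=7,th=2
[1] (2*2+1,7) = (5,7)

5,7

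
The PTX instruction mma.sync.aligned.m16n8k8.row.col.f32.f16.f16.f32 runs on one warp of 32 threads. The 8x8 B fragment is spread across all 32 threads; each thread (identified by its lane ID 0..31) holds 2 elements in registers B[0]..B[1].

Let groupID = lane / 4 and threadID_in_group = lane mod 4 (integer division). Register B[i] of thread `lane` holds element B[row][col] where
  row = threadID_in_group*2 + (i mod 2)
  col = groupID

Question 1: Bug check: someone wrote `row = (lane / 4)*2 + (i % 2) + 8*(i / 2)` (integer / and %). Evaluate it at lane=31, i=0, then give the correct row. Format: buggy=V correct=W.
buggy=14 correct=6

`(lane / 4)*2 + (i % 2) + 8*(i / 2)`[31,0]→14
L=31→G=31>>2=7, T=31&3=3
[0]→row 3·2+0=6  col G=7
row: 14 vs 6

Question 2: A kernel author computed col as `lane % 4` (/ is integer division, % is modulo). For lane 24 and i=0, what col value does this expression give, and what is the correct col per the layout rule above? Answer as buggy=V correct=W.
`lane % 4`[24,0]->0
L=24->g=24>>2=6, t=24&3=0
[0]->row 0·2+0=0  col g=6
col: 0 vs 6

buggy=0 correct=6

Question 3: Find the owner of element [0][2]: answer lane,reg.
c:2=>grp=2  r:0=>tig=0,lo=0
L=2*4+0=8  i=0=0

8,0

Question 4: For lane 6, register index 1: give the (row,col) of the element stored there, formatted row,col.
lane 6⇒6/4=1, 6 mod 4=2
i=1  r:2·2+1⇒5  c:1

5,1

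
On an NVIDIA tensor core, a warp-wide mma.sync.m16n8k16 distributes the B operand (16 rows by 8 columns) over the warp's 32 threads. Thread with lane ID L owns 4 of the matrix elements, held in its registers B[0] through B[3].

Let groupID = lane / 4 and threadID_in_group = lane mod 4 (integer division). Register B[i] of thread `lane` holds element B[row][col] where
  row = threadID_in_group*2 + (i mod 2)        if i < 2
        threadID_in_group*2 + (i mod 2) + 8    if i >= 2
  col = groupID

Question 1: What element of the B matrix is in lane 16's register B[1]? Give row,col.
L=16→G=16>>2=4, T=16&3=0
[1]→row 0·2+1+0=1  col G=4

1,4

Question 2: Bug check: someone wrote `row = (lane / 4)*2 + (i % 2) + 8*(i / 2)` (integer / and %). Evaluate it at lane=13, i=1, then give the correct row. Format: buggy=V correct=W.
`(lane / 4)*2 + (i % 2) + 8*(i / 2)`[13,1]→7
lane 13: G=3 (13/4), T=1 (13%4)
i=1: r=1*2+1+0=3, c=G=3
row: 7 vs 3

buggy=7 correct=3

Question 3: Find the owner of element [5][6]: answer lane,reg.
c: 6->gid=6  r: 5->r8=0,tid=2,i&1=1
L=6*4+2=26  i=0*2+1=1

26,1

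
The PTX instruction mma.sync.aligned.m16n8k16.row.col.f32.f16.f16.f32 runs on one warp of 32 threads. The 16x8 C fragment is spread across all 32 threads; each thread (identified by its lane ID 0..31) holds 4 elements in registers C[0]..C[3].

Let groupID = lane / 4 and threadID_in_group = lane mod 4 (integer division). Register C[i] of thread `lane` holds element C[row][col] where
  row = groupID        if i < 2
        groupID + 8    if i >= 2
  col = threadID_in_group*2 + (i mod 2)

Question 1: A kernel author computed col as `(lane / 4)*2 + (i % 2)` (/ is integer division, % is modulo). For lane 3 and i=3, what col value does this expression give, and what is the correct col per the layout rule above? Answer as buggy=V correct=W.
`(lane / 4)*2 + (i % 2)`[3,3]→1
lane 3: G=0 (3/4), T=3 (3%4)
i=3: r=0+8=8, c=3*2+1=7
col: 1 vs 7

buggy=1 correct=7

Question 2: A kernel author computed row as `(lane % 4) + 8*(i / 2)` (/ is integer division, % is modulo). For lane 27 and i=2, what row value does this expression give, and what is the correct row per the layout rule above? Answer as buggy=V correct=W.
buggy=11 correct=14

`(lane % 4) + 8*(i / 2)`[27,2]→11
lane 27: G=6 (27/4), T=3 (27%4)
i=2: r=6+8=14, c=3*2+0=6
row: 11 vs 14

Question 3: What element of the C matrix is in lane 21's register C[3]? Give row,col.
13,3

lane 21=>21/4=5, 21 mod 4=1
i=3  r:5+8=>13  c:2·1+1=>3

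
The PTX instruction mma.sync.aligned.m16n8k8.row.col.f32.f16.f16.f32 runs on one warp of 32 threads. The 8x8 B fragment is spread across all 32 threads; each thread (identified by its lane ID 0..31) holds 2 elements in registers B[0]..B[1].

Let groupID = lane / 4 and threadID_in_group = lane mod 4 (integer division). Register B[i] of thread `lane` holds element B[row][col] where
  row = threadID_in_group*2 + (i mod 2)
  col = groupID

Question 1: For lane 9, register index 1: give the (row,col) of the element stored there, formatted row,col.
lane 9→9/4=2, 9 mod 4=1
i=1  r:2·1+1→3  c:2

3,2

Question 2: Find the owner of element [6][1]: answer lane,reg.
7,0

c=1→G=1  r=6→T=3,p=0
L=1*4+3=7  i=0=0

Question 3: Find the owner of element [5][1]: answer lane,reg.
c=1->g=1  r=5->t=2,b0=1
L=1*4+2=6  i=1=1

6,1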